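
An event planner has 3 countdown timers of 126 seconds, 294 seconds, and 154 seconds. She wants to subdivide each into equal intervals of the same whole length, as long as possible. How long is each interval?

14 seconds

The interval must divide each timer length; the longest such is the gcd.
126 = 2 × 3^2 × 7
294 = 2 × 3 × 7^2
154 = 2 × 7 × 11
gcd(126, 294, 154) = 2 × 7 = 14.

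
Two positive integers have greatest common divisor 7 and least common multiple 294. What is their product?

2058

For any two positive integers, gcd × lcm = product = 7 × 294 = 2058.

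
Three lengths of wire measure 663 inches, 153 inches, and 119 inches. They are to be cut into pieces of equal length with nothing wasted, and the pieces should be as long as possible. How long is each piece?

17 inches

The greatest length dividing all of 663, 153, and 119 is their gcd.
663 = 3 × 13 × 17
153 = 3^2 × 17
119 = 7 × 17
gcd(663, 153, 119) = 17.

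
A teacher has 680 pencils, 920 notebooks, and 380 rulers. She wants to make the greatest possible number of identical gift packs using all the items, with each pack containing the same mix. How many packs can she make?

The pack count must divide each quantity, so the greatest is gcd(680, 920, 380).
680 = 2^3 × 5 × 17
920 = 2^3 × 5 × 23
380 = 2^2 × 5 × 19
gcd(680, 920, 380) = 2^2 × 5 = 20.

20 packs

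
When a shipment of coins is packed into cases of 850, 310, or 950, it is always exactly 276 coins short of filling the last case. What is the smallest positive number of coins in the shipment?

500374

Being 276 short of a full case of size k means N ≡ −276 (mod k), i.e. N + 276 is a multiple of each size.
850 = 2 × 5^2 × 17
310 = 2 × 5 × 31
950 = 2 × 5^2 × 19
LCM(850, 310, 950) = 2 × 5^2 × 17 × 19 × 31 = 500650.
Smallest positive N is 500650 − 276 = 500374.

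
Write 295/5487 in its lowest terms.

295 = 5 × 59
5487 = 3 × 31 × 59
gcd(295, 5487) = 59.
Divide numerator and denominator by 59: 295/5487 = 5/93.

5/93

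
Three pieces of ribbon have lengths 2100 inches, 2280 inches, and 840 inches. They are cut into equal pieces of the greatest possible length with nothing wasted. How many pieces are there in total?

87

Piece length = gcd(2100, 2280, 840).
2100 = 2^2 × 3 × 5^2 × 7
2280 = 2^3 × 3 × 5 × 19
840 = 2^3 × 3 × 5 × 7
gcd(2100, 2280, 840) = 2^2 × 3 × 5 = 60.
Total pieces = 2100/60 + 2280/60 + 840/60 = 35 + 38 + 14 = 87.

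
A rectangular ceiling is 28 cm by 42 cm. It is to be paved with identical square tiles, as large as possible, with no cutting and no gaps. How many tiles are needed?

Tile side = gcd(28, 42).
28 = 2^2 × 7
42 = 2 × 3 × 7
gcd(28, 42) = 2 × 7 = 14.
Tiles: (28/14) × (42/14) = 2 × 3 = 6.

6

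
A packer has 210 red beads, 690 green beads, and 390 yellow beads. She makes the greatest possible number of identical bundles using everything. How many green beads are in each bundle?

Number of bundles = gcd(210, 690, 390).
210 = 2 × 3 × 5 × 7
690 = 2 × 3 × 5 × 23
390 = 2 × 3 × 5 × 13
gcd(210, 690, 390) = 2 × 3 × 5 = 30.
green beads per bundle = 690 / 30 = 23.

23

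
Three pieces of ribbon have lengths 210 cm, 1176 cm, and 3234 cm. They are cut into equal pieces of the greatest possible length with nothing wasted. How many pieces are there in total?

Piece length = gcd(210, 1176, 3234).
210 = 2 × 3 × 5 × 7
1176 = 2^3 × 3 × 7^2
3234 = 2 × 3 × 7^2 × 11
gcd(210, 1176, 3234) = 2 × 3 × 7 = 42.
Total pieces = 210/42 + 1176/42 + 3234/42 = 5 + 28 + 77 = 110.

110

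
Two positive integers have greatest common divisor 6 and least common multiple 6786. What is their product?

40716

For any two positive integers, gcd × lcm = product = 6 × 6786 = 40716.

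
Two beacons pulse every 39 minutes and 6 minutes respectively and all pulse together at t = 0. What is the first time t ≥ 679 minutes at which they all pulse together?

Joint pulses occur at multiples of LCM(39, 6).
39 = 3 × 13
6 = 2 × 3
LCM(39, 6) = 2 × 3 × 13 = 78.
Smallest multiple of 78 that is ≥ 679: ⌈679/78⌉ × 78 = 9 × 78 = 702.

702 minutes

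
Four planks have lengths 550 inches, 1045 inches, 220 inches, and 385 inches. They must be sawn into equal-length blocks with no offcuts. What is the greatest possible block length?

The block length must divide every plank, so the greatest is gcd(550, 1045, 220, 385).
550 = 2 × 5^2 × 11
1045 = 5 × 11 × 19
220 = 2^2 × 5 × 11
385 = 5 × 7 × 11
gcd(550, 1045, 220, 385) = 5 × 11 = 55.

55 inches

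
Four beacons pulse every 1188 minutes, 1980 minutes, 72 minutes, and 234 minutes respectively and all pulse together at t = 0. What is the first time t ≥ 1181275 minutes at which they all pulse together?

Joint pulses occur at multiples of LCM(1188, 1980, 72, 234).
1188 = 2^2 × 3^3 × 11
1980 = 2^2 × 3^2 × 5 × 11
72 = 2^3 × 3^2
234 = 2 × 3^2 × 13
LCM(1188, 1980, 72, 234) = 2^3 × 3^3 × 5 × 11 × 13 = 154440.
Smallest multiple of 154440 that is ≥ 1181275: ⌈1181275/154440⌉ × 154440 = 8 × 154440 = 1235520.

1235520 minutes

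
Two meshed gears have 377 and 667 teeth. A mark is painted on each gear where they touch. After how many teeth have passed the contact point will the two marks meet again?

8671 teeth

They coincide at every common multiple of the periods; the first is the LCM.
377 = 13 × 29
667 = 23 × 29
LCM(377, 667) = 13 × 23 × 29 = 8671.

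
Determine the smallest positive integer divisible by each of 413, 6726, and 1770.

413 = 7 × 59
6726 = 2 × 3 × 19 × 59
1770 = 2 × 3 × 5 × 59
LCM(413, 6726, 1770) = 2 × 3 × 5 × 7 × 19 × 59 = 235410.

235410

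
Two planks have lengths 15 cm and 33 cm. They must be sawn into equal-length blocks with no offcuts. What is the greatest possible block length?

3 cm

The block length must divide every plank, so the greatest is gcd(15, 33).
15 = 3 × 5
33 = 3 × 11
gcd(15, 33) = 3.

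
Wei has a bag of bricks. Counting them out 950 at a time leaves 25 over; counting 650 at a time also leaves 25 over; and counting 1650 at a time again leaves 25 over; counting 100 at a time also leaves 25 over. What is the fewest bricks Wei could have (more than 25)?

815125

N − 25 must be a common multiple of 950, 650, 1650, and 100.
950 = 2 × 5^2 × 19
650 = 2 × 5^2 × 13
1650 = 2 × 3 × 5^2 × 11
100 = 2^2 × 5^2
LCM(950, 650, 1650, 100) = 2^2 × 3 × 5^2 × 11 × 13 × 19 = 815100.
Smallest N > 25 is LCM + 25 = 815100 + 25 = 815125.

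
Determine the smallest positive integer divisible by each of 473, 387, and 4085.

473 = 11 × 43
387 = 3^2 × 43
4085 = 5 × 19 × 43
LCM(473, 387, 4085) = 3^2 × 5 × 11 × 19 × 43 = 404415.

404415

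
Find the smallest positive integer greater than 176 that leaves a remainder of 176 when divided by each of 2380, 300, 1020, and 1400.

71576

N − 176 must be a common multiple of 2380, 300, 1020, and 1400.
2380 = 2^2 × 5 × 7 × 17
300 = 2^2 × 3 × 5^2
1020 = 2^2 × 3 × 5 × 17
1400 = 2^3 × 5^2 × 7
LCM(2380, 300, 1020, 1400) = 2^3 × 3 × 5^2 × 7 × 17 = 71400.
Smallest N > 176 is LCM + 176 = 71400 + 176 = 71576.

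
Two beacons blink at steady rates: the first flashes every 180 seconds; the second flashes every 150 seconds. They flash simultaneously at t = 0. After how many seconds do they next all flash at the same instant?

The first simultaneous occurrence is after LCM of the individual periods.
180 = 2^2 × 3^2 × 5
150 = 2 × 3 × 5^2
LCM(180, 150) = 2^2 × 3^2 × 5^2 = 900.

900 seconds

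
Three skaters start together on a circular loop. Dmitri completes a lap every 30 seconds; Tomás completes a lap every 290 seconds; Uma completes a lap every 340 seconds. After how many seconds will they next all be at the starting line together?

The first simultaneous occurrence is after LCM of the individual periods.
30 = 2 × 3 × 5
290 = 2 × 5 × 29
340 = 2^2 × 5 × 17
LCM(30, 290, 340) = 2^2 × 3 × 5 × 17 × 29 = 29580.

29580 seconds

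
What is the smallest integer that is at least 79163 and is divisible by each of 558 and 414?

The integer must be a common multiple of 558 and 414, so a multiple of their LCM.
558 = 2 × 3^2 × 31
414 = 2 × 3^2 × 23
LCM(558, 414) = 2 × 3^2 × 23 × 31 = 12834.
Smallest multiple of 12834 that is ≥ 79163: ⌈79163/12834⌉ × 12834 = 7 × 12834 = 89838.

89838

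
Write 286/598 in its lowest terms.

11/23

286 = 2 × 11 × 13
598 = 2 × 13 × 23
gcd(286, 598) = 2 × 13 = 26.
Divide numerator and denominator by 26: 286/598 = 11/23.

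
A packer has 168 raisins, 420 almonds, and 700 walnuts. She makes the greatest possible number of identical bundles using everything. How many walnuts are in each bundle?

25

Number of bundles = gcd(168, 420, 700).
168 = 2^3 × 3 × 7
420 = 2^2 × 3 × 5 × 7
700 = 2^2 × 5^2 × 7
gcd(168, 420, 700) = 2^2 × 7 = 28.
walnuts per bundle = 700 / 28 = 25.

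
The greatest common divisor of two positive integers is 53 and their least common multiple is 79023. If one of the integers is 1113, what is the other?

For two integers, gcd × lcm = product, so the other is (53 × 79023) / 1113 = 4188219 / 1113 = 3763.

3763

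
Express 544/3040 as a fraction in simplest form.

544 = 2^5 × 17
3040 = 2^5 × 5 × 19
gcd(544, 3040) = 2^5 = 32.
Divide numerator and denominator by 32: 544/3040 = 17/95.

17/95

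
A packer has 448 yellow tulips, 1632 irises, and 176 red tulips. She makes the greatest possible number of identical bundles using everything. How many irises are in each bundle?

102

Number of bundles = gcd(448, 1632, 176).
448 = 2^6 × 7
1632 = 2^5 × 3 × 17
176 = 2^4 × 11
gcd(448, 1632, 176) = 2^4 = 16.
irises per bundle = 1632 / 16 = 102.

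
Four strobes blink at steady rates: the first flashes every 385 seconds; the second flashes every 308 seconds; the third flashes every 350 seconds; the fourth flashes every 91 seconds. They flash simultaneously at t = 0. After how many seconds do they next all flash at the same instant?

100100 seconds

We need the least common multiple of the intervals.
385 = 5 × 7 × 11
308 = 2^2 × 7 × 11
350 = 2 × 5^2 × 7
91 = 7 × 13
LCM(385, 308, 350, 91) = 2^2 × 5^2 × 7 × 11 × 13 = 100100.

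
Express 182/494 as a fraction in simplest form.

7/19

182 = 2 × 7 × 13
494 = 2 × 13 × 19
gcd(182, 494) = 2 × 13 = 26.
Divide numerator and denominator by 26: 182/494 = 7/19.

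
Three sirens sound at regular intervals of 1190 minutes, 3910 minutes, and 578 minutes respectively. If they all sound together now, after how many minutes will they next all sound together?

We need the least common multiple of the intervals.
1190 = 2 × 5 × 7 × 17
3910 = 2 × 5 × 17 × 23
578 = 2 × 17^2
LCM(1190, 3910, 578) = 2 × 5 × 7 × 17^2 × 23 = 465290.

465290 minutes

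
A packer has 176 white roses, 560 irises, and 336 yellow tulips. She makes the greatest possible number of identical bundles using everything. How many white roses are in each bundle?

Number of bundles = gcd(176, 560, 336).
176 = 2^4 × 11
560 = 2^4 × 5 × 7
336 = 2^4 × 3 × 7
gcd(176, 560, 336) = 2^4 = 16.
white roses per bundle = 176 / 16 = 11.

11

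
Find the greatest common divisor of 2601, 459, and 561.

51

2601 = 3^2 × 17^2
459 = 3^3 × 17
561 = 3 × 11 × 17
gcd(2601, 459, 561) = 3 × 17 = 51.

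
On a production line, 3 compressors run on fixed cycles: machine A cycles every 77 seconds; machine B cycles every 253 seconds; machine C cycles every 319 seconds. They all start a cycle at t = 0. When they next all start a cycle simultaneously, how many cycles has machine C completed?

The first common completion time is the LCM of the periods.
77 = 7 × 11
253 = 11 × 23
319 = 11 × 29
LCM(77, 253, 319) = 7 × 11 × 23 × 29 = 51359.
Cycles for period 319: 51359 / 319 = 161.

161 cycles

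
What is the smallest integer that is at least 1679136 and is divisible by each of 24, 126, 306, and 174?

The integer must be a common multiple of 24, 126, 306, and 174, so a multiple of their LCM.
24 = 2^3 × 3
126 = 2 × 3^2 × 7
306 = 2 × 3^2 × 17
174 = 2 × 3 × 29
LCM(24, 126, 306, 174) = 2^3 × 3^2 × 7 × 17 × 29 = 248472.
Smallest multiple of 248472 that is ≥ 1679136: ⌈1679136/248472⌉ × 248472 = 7 × 248472 = 1739304.

1739304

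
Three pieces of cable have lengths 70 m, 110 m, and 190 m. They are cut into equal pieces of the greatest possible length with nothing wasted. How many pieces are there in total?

Piece length = gcd(70, 110, 190).
70 = 2 × 5 × 7
110 = 2 × 5 × 11
190 = 2 × 5 × 19
gcd(70, 110, 190) = 2 × 5 = 10.
Total pieces = 70/10 + 110/10 + 190/10 = 7 + 11 + 19 = 37.

37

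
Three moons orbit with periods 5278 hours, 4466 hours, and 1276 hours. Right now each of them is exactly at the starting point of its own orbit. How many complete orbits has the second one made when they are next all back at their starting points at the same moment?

They are all back at their starting positions together after one LCM of the periods.
5278 = 2 × 7 × 13 × 29
4466 = 2 × 7 × 11 × 29
1276 = 2^2 × 11 × 29
LCM(5278, 4466, 1276) = 2^2 × 7 × 11 × 13 × 29 = 116116.
Orbits for period 4466: 116116 / 4466 = 26.

26 orbits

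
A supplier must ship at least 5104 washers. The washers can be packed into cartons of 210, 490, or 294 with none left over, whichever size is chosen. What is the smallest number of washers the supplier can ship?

5880

The number of washers must be a common multiple of 210, 490, and 294, so a multiple of their LCM.
210 = 2 × 3 × 5 × 7
490 = 2 × 5 × 7^2
294 = 2 × 3 × 7^2
LCM(210, 490, 294) = 2 × 3 × 5 × 7^2 = 1470.
Smallest multiple of 1470 that is ≥ 5104: ⌈5104/1470⌉ × 1470 = 4 × 1470 = 5880.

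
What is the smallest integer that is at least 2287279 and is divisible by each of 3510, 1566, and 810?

2442960

The integer must be a common multiple of 3510, 1566, and 810, so a multiple of their LCM.
3510 = 2 × 3^3 × 5 × 13
1566 = 2 × 3^3 × 29
810 = 2 × 3^4 × 5
LCM(3510, 1566, 810) = 2 × 3^4 × 5 × 13 × 29 = 305370.
Smallest multiple of 305370 that is ≥ 2287279: ⌈2287279/305370⌉ × 305370 = 8 × 305370 = 2442960.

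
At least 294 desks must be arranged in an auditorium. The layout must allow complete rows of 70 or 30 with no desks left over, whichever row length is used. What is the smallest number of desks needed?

420

The number of desks must be a common multiple of 70 and 30, so a multiple of their LCM.
70 = 2 × 5 × 7
30 = 2 × 3 × 5
LCM(70, 30) = 2 × 3 × 5 × 7 = 210.
Smallest multiple of 210 that is ≥ 294: ⌈294/210⌉ × 210 = 2 × 210 = 420.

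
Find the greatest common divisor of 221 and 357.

17

221 = 13 × 17
357 = 3 × 7 × 17
gcd(221, 357) = 17.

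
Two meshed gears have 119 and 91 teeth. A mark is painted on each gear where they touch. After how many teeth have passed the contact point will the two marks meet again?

We need the least common multiple of the intervals.
119 = 7 × 17
91 = 7 × 13
LCM(119, 91) = 7 × 13 × 17 = 1547.

1547 teeth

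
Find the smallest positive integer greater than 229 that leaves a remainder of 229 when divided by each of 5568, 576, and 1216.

317605

N − 229 must be a common multiple of 5568, 576, and 1216.
5568 = 2^6 × 3 × 29
576 = 2^6 × 3^2
1216 = 2^6 × 19
LCM(5568, 576, 1216) = 2^6 × 3^2 × 19 × 29 = 317376.
Smallest N > 229 is LCM + 229 = 317376 + 229 = 317605.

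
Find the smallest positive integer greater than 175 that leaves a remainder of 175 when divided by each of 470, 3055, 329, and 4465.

812805

N − 175 must be a common multiple of 470, 3055, 329, and 4465.
470 = 2 × 5 × 47
3055 = 5 × 13 × 47
329 = 7 × 47
4465 = 5 × 19 × 47
LCM(470, 3055, 329, 4465) = 2 × 5 × 7 × 13 × 19 × 47 = 812630.
Smallest N > 175 is LCM + 175 = 812630 + 175 = 812805.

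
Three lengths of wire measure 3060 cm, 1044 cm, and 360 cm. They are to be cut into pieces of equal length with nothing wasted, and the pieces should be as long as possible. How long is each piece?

36 cm

Each piece length must divide every original length, so the longest possible is gcd(3060, 1044, 360).
3060 = 2^2 × 3^2 × 5 × 17
1044 = 2^2 × 3^2 × 29
360 = 2^3 × 3^2 × 5
gcd(3060, 1044, 360) = 2^2 × 3^2 = 36.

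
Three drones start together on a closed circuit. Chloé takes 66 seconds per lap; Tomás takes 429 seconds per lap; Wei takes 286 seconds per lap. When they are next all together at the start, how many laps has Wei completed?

The first common completion time is the LCM of the periods.
66 = 2 × 3 × 11
429 = 3 × 11 × 13
286 = 2 × 11 × 13
LCM(66, 429, 286) = 2 × 3 × 11 × 13 = 858.
Laps for period 286: 858 / 286 = 3.

3 laps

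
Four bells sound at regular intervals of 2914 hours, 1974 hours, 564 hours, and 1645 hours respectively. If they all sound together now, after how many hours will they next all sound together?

611940 hours

We need the least common multiple of the intervals.
2914 = 2 × 31 × 47
1974 = 2 × 3 × 7 × 47
564 = 2^2 × 3 × 47
1645 = 5 × 7 × 47
LCM(2914, 1974, 564, 1645) = 2^2 × 3 × 5 × 7 × 31 × 47 = 611940.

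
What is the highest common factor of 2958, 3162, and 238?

2958 = 2 × 3 × 17 × 29
3162 = 2 × 3 × 17 × 31
238 = 2 × 7 × 17
gcd(2958, 3162, 238) = 2 × 17 = 34.

34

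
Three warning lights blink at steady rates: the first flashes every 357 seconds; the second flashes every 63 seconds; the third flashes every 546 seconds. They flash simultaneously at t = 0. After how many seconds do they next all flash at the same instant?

They coincide at every common multiple of the periods; the first is the LCM.
357 = 3 × 7 × 17
63 = 3^2 × 7
546 = 2 × 3 × 7 × 13
LCM(357, 63, 546) = 2 × 3^2 × 7 × 13 × 17 = 27846.

27846 seconds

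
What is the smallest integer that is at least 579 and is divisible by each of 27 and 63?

The integer must be a common multiple of 27 and 63, so a multiple of their LCM.
27 = 3^3
63 = 3^2 × 7
LCM(27, 63) = 3^3 × 7 = 189.
Smallest multiple of 189 that is ≥ 579: ⌈579/189⌉ × 189 = 4 × 189 = 756.

756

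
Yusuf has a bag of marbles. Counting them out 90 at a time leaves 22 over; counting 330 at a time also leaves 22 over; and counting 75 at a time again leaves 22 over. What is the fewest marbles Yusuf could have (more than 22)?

4972

N − 22 must be a common multiple of 90, 330, and 75.
90 = 2 × 3^2 × 5
330 = 2 × 3 × 5 × 11
75 = 3 × 5^2
LCM(90, 330, 75) = 2 × 3^2 × 5^2 × 11 = 4950.
Smallest N > 22 is LCM + 22 = 4950 + 22 = 4972.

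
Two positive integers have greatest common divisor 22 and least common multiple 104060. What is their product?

For any two positive integers, gcd × lcm = product = 22 × 104060 = 2289320.

2289320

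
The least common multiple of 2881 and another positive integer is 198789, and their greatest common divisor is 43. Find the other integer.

2967

gcd × lcm = product of the two integers, so the other integer is (43 × 198789) / 2881 = 2967.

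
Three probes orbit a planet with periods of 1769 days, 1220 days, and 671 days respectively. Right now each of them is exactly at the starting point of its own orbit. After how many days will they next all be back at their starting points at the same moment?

389180 days

We need the least common multiple of the intervals.
1769 = 29 × 61
1220 = 2^2 × 5 × 61
671 = 11 × 61
LCM(1769, 1220, 671) = 2^2 × 5 × 11 × 29 × 61 = 389180.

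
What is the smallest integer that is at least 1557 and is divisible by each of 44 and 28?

The integer must be a common multiple of 44 and 28, so a multiple of their LCM.
44 = 2^2 × 11
28 = 2^2 × 7
LCM(44, 28) = 2^2 × 7 × 11 = 308.
Smallest multiple of 308 that is ≥ 1557: ⌈1557/308⌉ × 308 = 6 × 308 = 1848.

1848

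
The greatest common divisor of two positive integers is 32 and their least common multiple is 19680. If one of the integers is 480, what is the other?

1312

For two integers, gcd × lcm = product, so the other is (32 × 19680) / 480 = 629760 / 480 = 1312.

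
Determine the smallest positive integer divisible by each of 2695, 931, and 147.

153615

2695 = 5 × 7^2 × 11
931 = 7^2 × 19
147 = 3 × 7^2
LCM(2695, 931, 147) = 3 × 5 × 7^2 × 11 × 19 = 153615.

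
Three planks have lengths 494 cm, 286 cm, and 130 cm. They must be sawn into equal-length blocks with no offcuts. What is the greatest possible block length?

26 cm

This is the greatest common divisor of 494, 286, and 130.
494 = 2 × 13 × 19
286 = 2 × 11 × 13
130 = 2 × 5 × 13
gcd(494, 286, 130) = 2 × 13 = 26.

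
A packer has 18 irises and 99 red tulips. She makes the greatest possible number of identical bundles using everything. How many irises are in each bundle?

Number of bundles = gcd(18, 99).
18 = 2 × 3^2
99 = 3^2 × 11
gcd(18, 99) = 3^2 = 9.
irises per bundle = 18 / 9 = 2.

2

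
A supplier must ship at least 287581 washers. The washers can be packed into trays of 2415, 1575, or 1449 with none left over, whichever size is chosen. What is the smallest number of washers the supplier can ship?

289800

The number of washers must be a common multiple of 2415, 1575, and 1449, so a multiple of their LCM.
2415 = 3 × 5 × 7 × 23
1575 = 3^2 × 5^2 × 7
1449 = 3^2 × 7 × 23
LCM(2415, 1575, 1449) = 3^2 × 5^2 × 7 × 23 = 36225.
Smallest multiple of 36225 that is ≥ 287581: ⌈287581/36225⌉ × 36225 = 8 × 36225 = 289800.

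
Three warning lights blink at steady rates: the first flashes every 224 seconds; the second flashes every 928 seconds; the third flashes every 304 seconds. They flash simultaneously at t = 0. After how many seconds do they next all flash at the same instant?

123424 seconds

We need the least common multiple of the intervals.
224 = 2^5 × 7
928 = 2^5 × 29
304 = 2^4 × 19
LCM(224, 928, 304) = 2^5 × 7 × 19 × 29 = 123424.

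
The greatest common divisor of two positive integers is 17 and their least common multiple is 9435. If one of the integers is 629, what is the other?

255

For two integers, gcd × lcm = product, so the other is (17 × 9435) / 629 = 160395 / 629 = 255.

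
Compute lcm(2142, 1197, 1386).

447678

2142 = 2 × 3^2 × 7 × 17
1197 = 3^2 × 7 × 19
1386 = 2 × 3^2 × 7 × 11
LCM(2142, 1197, 1386) = 2 × 3^2 × 7 × 11 × 17 × 19 = 447678.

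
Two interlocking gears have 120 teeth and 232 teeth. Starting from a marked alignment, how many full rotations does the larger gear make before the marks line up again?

15 rotations

All finish a whole number of cycles simultaneously at t = LCM of the periods.
120 = 2^3 × 3 × 5
232 = 2^3 × 29
LCM(120, 232) = 2^3 × 3 × 5 × 29 = 3480.
Rotations for period 232: 3480 / 232 = 15.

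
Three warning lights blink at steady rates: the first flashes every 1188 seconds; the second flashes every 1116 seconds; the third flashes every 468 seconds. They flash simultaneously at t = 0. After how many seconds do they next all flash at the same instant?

We need the least common multiple of the intervals.
1188 = 2^2 × 3^3 × 11
1116 = 2^2 × 3^2 × 31
468 = 2^2 × 3^2 × 13
LCM(1188, 1116, 468) = 2^2 × 3^3 × 11 × 13 × 31 = 478764.

478764 seconds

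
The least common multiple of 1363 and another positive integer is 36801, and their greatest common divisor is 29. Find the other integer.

783

gcd × lcm = product of the two integers, so the other integer is (29 × 36801) / 1363 = 783.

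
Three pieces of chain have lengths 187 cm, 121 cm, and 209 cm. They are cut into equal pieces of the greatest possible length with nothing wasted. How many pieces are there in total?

Piece length = gcd(187, 121, 209).
187 = 11 × 17
121 = 11^2
209 = 11 × 19
gcd(187, 121, 209) = 11.
Total pieces = 187/11 + 121/11 + 209/11 = 17 + 11 + 19 = 47.

47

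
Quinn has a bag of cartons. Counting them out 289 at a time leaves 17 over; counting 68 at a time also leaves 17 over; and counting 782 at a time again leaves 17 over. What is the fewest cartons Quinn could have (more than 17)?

26605

N − 17 must be a common multiple of 289, 68, and 782.
289 = 17^2
68 = 2^2 × 17
782 = 2 × 17 × 23
LCM(289, 68, 782) = 2^2 × 17^2 × 23 = 26588.
Smallest N > 17 is LCM + 17 = 26588 + 17 = 26605.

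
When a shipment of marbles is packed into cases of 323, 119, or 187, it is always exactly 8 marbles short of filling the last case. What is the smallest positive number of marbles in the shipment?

24863

Being 8 short of a full case of size k means N ≡ −8 (mod k), i.e. N + 8 is a multiple of each size.
323 = 17 × 19
119 = 7 × 17
187 = 11 × 17
LCM(323, 119, 187) = 7 × 11 × 17 × 19 = 24871.
Smallest positive N is 24871 − 8 = 24863.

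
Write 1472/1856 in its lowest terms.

23/29

1472 = 2^6 × 23
1856 = 2^6 × 29
gcd(1472, 1856) = 2^6 = 64.
Divide numerator and denominator by 64: 1472/1856 = 23/29.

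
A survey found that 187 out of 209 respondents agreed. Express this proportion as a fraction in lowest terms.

187 = 11 × 17
209 = 11 × 19
gcd(187, 209) = 11.
Divide numerator and denominator by 11: 187/209 = 17/19.

17/19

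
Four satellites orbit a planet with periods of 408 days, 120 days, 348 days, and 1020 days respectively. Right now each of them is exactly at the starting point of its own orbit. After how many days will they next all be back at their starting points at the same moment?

The first simultaneous occurrence is after LCM of the individual periods.
408 = 2^3 × 3 × 17
120 = 2^3 × 3 × 5
348 = 2^2 × 3 × 29
1020 = 2^2 × 3 × 5 × 17
LCM(408, 120, 348, 1020) = 2^3 × 3 × 5 × 17 × 29 = 59160.

59160 days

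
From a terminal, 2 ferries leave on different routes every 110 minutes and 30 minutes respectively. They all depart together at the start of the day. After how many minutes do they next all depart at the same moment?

330 minutes

They coincide at every common multiple of the periods; the first is the LCM.
110 = 2 × 5 × 11
30 = 2 × 3 × 5
LCM(110, 30) = 2 × 3 × 5 × 11 = 330.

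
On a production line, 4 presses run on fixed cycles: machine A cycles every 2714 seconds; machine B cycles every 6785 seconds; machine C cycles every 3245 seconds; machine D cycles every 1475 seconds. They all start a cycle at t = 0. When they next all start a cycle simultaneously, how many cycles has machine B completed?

110 cycles

The first common completion time is the LCM of the periods.
2714 = 2 × 23 × 59
6785 = 5 × 23 × 59
3245 = 5 × 11 × 59
1475 = 5^2 × 59
LCM(2714, 6785, 3245, 1475) = 2 × 5^2 × 11 × 23 × 59 = 746350.
Cycles for period 6785: 746350 / 6785 = 110.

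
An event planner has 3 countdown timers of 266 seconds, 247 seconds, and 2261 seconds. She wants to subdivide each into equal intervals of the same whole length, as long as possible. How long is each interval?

The interval must divide each timer length; the longest such is the gcd.
266 = 2 × 7 × 19
247 = 13 × 19
2261 = 7 × 17 × 19
gcd(266, 247, 2261) = 19.

19 seconds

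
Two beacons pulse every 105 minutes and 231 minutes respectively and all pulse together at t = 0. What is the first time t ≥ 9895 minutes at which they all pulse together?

10395 minutes

Joint pulses occur at multiples of LCM(105, 231).
105 = 3 × 5 × 7
231 = 3 × 7 × 11
LCM(105, 231) = 3 × 5 × 7 × 11 = 1155.
Smallest multiple of 1155 that is ≥ 9895: ⌈9895/1155⌉ × 1155 = 9 × 1155 = 10395.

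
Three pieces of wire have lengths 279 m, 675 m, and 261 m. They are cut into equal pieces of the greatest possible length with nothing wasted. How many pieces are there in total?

135

Piece length = gcd(279, 675, 261).
279 = 3^2 × 31
675 = 3^3 × 5^2
261 = 3^2 × 29
gcd(279, 675, 261) = 3^2 = 9.
Total pieces = 279/9 + 675/9 + 261/9 = 31 + 75 + 29 = 135.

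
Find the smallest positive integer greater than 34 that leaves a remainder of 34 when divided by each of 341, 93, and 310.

10264

N − 34 must be a common multiple of 341, 93, and 310.
341 = 11 × 31
93 = 3 × 31
310 = 2 × 5 × 31
LCM(341, 93, 310) = 2 × 3 × 5 × 11 × 31 = 10230.
Smallest N > 34 is LCM + 34 = 10230 + 34 = 10264.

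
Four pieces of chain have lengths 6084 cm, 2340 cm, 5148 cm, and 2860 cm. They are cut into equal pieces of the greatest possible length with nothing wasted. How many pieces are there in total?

Piece length = gcd(6084, 2340, 5148, 2860).
6084 = 2^2 × 3^2 × 13^2
2340 = 2^2 × 3^2 × 5 × 13
5148 = 2^2 × 3^2 × 11 × 13
2860 = 2^2 × 5 × 11 × 13
gcd(6084, 2340, 5148, 2860) = 2^2 × 13 = 52.
Total pieces = 6084/52 + 2340/52 + 5148/52 + 2860/52 = 117 + 45 + 99 + 55 = 316.

316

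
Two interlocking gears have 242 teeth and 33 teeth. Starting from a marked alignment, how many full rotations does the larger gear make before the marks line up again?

They are all back at their starting positions together after one LCM of the periods.
242 = 2 × 11^2
33 = 3 × 11
LCM(242, 33) = 2 × 3 × 11^2 = 726.
Rotations for period 242: 726 / 242 = 3.

3 rotations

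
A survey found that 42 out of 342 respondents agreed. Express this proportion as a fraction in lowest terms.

7/57

42 = 2 × 3 × 7
342 = 2 × 3^2 × 19
gcd(42, 342) = 2 × 3 = 6.
Divide numerator and denominator by 6: 42/342 = 7/57.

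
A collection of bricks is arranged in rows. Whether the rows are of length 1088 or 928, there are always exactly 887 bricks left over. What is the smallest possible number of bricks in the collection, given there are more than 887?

32439

N − 887 must be a common multiple of 1088 and 928.
1088 = 2^6 × 17
928 = 2^5 × 29
LCM(1088, 928) = 2^6 × 17 × 29 = 31552.
Smallest N > 887 is LCM + 887 = 31552 + 887 = 32439.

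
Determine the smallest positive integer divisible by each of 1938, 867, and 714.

230622

1938 = 2 × 3 × 17 × 19
867 = 3 × 17^2
714 = 2 × 3 × 7 × 17
LCM(1938, 867, 714) = 2 × 3 × 7 × 17^2 × 19 = 230622.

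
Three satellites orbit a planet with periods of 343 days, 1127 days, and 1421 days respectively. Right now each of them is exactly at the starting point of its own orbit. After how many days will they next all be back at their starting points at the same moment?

228781 days

We need the least common multiple of the intervals.
343 = 7^3
1127 = 7^2 × 23
1421 = 7^2 × 29
LCM(343, 1127, 1421) = 7^3 × 23 × 29 = 228781.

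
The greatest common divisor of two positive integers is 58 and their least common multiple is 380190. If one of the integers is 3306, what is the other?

6670

For two integers, gcd × lcm = product, so the other is (58 × 380190) / 3306 = 22051020 / 3306 = 6670.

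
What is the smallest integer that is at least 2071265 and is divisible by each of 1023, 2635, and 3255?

The integer must be a common multiple of 1023, 2635, and 3255, so a multiple of their LCM.
1023 = 3 × 11 × 31
2635 = 5 × 17 × 31
3255 = 3 × 5 × 7 × 31
LCM(1023, 2635, 3255) = 3 × 5 × 7 × 11 × 17 × 31 = 608685.
Smallest multiple of 608685 that is ≥ 2071265: ⌈2071265/608685⌉ × 608685 = 4 × 608685 = 2434740.

2434740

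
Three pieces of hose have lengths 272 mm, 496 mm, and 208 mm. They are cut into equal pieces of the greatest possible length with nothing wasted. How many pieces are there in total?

61

Piece length = gcd(272, 496, 208).
272 = 2^4 × 17
496 = 2^4 × 31
208 = 2^4 × 13
gcd(272, 496, 208) = 2^4 = 16.
Total pieces = 272/16 + 496/16 + 208/16 = 17 + 31 + 13 = 61.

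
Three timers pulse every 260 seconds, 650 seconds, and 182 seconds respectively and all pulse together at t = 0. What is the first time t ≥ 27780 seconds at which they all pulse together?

36400 seconds

Joint pulses occur at multiples of LCM(260, 650, 182).
260 = 2^2 × 5 × 13
650 = 2 × 5^2 × 13
182 = 2 × 7 × 13
LCM(260, 650, 182) = 2^2 × 5^2 × 7 × 13 = 9100.
Smallest multiple of 9100 that is ≥ 27780: ⌈27780/9100⌉ × 9100 = 4 × 9100 = 36400.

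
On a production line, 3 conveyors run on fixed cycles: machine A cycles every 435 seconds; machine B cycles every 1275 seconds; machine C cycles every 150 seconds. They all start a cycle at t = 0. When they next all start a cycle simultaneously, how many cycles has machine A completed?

The first common completion time is the LCM of the periods.
435 = 3 × 5 × 29
1275 = 3 × 5^2 × 17
150 = 2 × 3 × 5^2
LCM(435, 1275, 150) = 2 × 3 × 5^2 × 17 × 29 = 73950.
Cycles for period 435: 73950 / 435 = 170.

170 cycles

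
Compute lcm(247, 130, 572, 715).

247 = 13 × 19
130 = 2 × 5 × 13
572 = 2^2 × 11 × 13
715 = 5 × 11 × 13
LCM(247, 130, 572, 715) = 2^2 × 5 × 11 × 13 × 19 = 54340.

54340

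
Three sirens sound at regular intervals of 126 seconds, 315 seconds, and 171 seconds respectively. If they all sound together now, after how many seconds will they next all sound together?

The first simultaneous occurrence is after LCM of the individual periods.
126 = 2 × 3^2 × 7
315 = 3^2 × 5 × 7
171 = 3^2 × 19
LCM(126, 315, 171) = 2 × 3^2 × 5 × 7 × 19 = 11970.

11970 seconds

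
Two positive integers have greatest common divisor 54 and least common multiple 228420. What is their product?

12334680

For any two positive integers, gcd × lcm = product = 54 × 228420 = 12334680.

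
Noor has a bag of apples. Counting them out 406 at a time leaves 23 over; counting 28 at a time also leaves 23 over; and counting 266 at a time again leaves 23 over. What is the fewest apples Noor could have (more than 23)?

15451

N − 23 must be a common multiple of 406, 28, and 266.
406 = 2 × 7 × 29
28 = 2^2 × 7
266 = 2 × 7 × 19
LCM(406, 28, 266) = 2^2 × 7 × 19 × 29 = 15428.
Smallest N > 23 is LCM + 23 = 15428 + 23 = 15451.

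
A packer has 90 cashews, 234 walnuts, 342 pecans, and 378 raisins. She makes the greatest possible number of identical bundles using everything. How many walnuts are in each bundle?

Number of bundles = gcd(90, 234, 342, 378).
90 = 2 × 3^2 × 5
234 = 2 × 3^2 × 13
342 = 2 × 3^2 × 19
378 = 2 × 3^3 × 7
gcd(90, 234, 342, 378) = 2 × 3^2 = 18.
walnuts per bundle = 234 / 18 = 13.

13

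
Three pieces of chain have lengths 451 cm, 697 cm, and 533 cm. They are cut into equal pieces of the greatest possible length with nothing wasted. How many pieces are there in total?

41

Piece length = gcd(451, 697, 533).
451 = 11 × 41
697 = 17 × 41
533 = 13 × 41
gcd(451, 697, 533) = 41.
Total pieces = 451/41 + 697/41 + 533/41 = 11 + 17 + 13 = 41.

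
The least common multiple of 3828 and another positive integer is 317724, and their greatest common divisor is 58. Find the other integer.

4814

gcd × lcm = product of the two integers, so the other integer is (58 × 317724) / 3828 = 4814.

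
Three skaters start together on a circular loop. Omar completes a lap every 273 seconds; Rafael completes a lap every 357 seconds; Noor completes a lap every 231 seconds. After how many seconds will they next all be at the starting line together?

51051 seconds

We need the least common multiple of the intervals.
273 = 3 × 7 × 13
357 = 3 × 7 × 17
231 = 3 × 7 × 11
LCM(273, 357, 231) = 3 × 7 × 11 × 13 × 17 = 51051.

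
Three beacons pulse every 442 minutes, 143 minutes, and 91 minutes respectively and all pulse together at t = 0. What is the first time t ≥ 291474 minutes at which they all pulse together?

Joint pulses occur at multiples of LCM(442, 143, 91).
442 = 2 × 13 × 17
143 = 11 × 13
91 = 7 × 13
LCM(442, 143, 91) = 2 × 7 × 11 × 13 × 17 = 34034.
Smallest multiple of 34034 that is ≥ 291474: ⌈291474/34034⌉ × 34034 = 9 × 34034 = 306306.

306306 minutes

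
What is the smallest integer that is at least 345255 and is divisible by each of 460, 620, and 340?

484840

The integer must be a common multiple of 460, 620, and 340, so a multiple of their LCM.
460 = 2^2 × 5 × 23
620 = 2^2 × 5 × 31
340 = 2^2 × 5 × 17
LCM(460, 620, 340) = 2^2 × 5 × 17 × 23 × 31 = 242420.
Smallest multiple of 242420 that is ≥ 345255: ⌈345255/242420⌉ × 242420 = 2 × 242420 = 484840.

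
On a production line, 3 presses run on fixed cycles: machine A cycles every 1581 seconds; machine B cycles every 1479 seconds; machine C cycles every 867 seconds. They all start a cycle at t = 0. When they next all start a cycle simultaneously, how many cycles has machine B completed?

The first common completion time is the LCM of the periods.
1581 = 3 × 17 × 31
1479 = 3 × 17 × 29
867 = 3 × 17^2
LCM(1581, 1479, 867) = 3 × 17^2 × 29 × 31 = 779433.
Cycles for period 1479: 779433 / 1479 = 527.

527 cycles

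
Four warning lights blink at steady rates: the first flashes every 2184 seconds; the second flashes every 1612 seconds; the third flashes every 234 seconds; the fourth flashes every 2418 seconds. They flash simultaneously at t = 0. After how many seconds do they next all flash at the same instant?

203112 seconds

The first simultaneous occurrence is after LCM of the individual periods.
2184 = 2^3 × 3 × 7 × 13
1612 = 2^2 × 13 × 31
234 = 2 × 3^2 × 13
2418 = 2 × 3 × 13 × 31
LCM(2184, 1612, 234, 2418) = 2^3 × 3^2 × 7 × 13 × 31 = 203112.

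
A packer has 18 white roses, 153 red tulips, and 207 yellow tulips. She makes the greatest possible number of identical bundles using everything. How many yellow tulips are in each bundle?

23

Number of bundles = gcd(18, 153, 207).
18 = 2 × 3^2
153 = 3^2 × 17
207 = 3^2 × 23
gcd(18, 153, 207) = 3^2 = 9.
yellow tulips per bundle = 207 / 9 = 23.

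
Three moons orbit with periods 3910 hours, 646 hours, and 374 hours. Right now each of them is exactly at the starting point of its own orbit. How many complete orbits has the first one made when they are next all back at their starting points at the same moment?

209 orbits

They are all back at their starting positions together after one LCM of the periods.
3910 = 2 × 5 × 17 × 23
646 = 2 × 17 × 19
374 = 2 × 11 × 17
LCM(3910, 646, 374) = 2 × 5 × 11 × 17 × 19 × 23 = 817190.
Orbits for period 3910: 817190 / 3910 = 209.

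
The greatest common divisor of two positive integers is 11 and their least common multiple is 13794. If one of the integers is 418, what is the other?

363

For two integers, gcd × lcm = product, so the other is (11 × 13794) / 418 = 151734 / 418 = 363.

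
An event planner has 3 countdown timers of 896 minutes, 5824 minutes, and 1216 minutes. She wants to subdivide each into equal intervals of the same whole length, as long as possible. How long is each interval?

64 minutes

The interval must divide each timer length; the longest such is the gcd.
896 = 2^7 × 7
5824 = 2^6 × 7 × 13
1216 = 2^6 × 19
gcd(896, 5824, 1216) = 2^6 = 64.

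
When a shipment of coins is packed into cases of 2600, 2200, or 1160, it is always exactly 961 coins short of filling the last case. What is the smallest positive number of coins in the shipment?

828439

Being 961 short of a full case of size k means N ≡ −961 (mod k), i.e. N + 961 is a multiple of each size.
2600 = 2^3 × 5^2 × 13
2200 = 2^3 × 5^2 × 11
1160 = 2^3 × 5 × 29
LCM(2600, 2200, 1160) = 2^3 × 5^2 × 11 × 13 × 29 = 829400.
Smallest positive N is 829400 − 961 = 828439.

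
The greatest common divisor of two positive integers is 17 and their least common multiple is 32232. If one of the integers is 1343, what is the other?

For two integers, gcd × lcm = product, so the other is (17 × 32232) / 1343 = 547944 / 1343 = 408.

408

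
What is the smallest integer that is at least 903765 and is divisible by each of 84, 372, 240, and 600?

1041600

The integer must be a common multiple of 84, 372, 240, and 600, so a multiple of their LCM.
84 = 2^2 × 3 × 7
372 = 2^2 × 3 × 31
240 = 2^4 × 3 × 5
600 = 2^3 × 3 × 5^2
LCM(84, 372, 240, 600) = 2^4 × 3 × 5^2 × 7 × 31 = 260400.
Smallest multiple of 260400 that is ≥ 903765: ⌈903765/260400⌉ × 260400 = 4 × 260400 = 1041600.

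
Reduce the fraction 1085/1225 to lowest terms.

31/35

1085 = 5 × 7 × 31
1225 = 5^2 × 7^2
gcd(1085, 1225) = 5 × 7 = 35.
Divide numerator and denominator by 35: 1085/1225 = 31/35.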